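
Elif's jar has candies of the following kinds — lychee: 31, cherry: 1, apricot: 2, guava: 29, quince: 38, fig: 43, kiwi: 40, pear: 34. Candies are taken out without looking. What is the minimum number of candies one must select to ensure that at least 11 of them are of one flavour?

Put each drawn candy into a box by flavour. The largest draw with every box below 11 takes min(count, 10) from each flavour; flavours with fewer than 10 contribute all they have.
Σ min(cᵢ, 10) = 10 + 1 + 2 + 10 + 10 + 10 + 10 + 10 = 63.
Draw number 63 + 1 = 64 must push one box to 11.

64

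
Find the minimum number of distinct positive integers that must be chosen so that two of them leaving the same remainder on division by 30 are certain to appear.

31

By pigeonhole, the 30 residue classes mod 30 are the pigeonholes.
With 30 integers one could put 1 in each residue class and have no class reach 2.
The 31st integer pushes some class to 2, so 30·1 + 1 = 31.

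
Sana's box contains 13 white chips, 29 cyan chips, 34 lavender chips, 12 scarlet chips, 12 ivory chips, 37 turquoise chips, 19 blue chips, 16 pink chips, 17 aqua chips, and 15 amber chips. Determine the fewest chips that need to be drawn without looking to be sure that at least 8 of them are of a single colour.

71

Put each drawn chip into a box by colour. The largest draw with every box below 8 takes min(count, 7) from each colour.
Σ min(cᵢ, 7) = 7 + 7 + 7 + 7 + 7 + 7 + 7 + 7 + 7 + 7 = 70.
Draw number 70 + 1 = 71 must push one box to 8.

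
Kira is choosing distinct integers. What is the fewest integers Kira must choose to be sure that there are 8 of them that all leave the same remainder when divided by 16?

By the pigeonhole principle, the 16 residue classes mod 16 are the pigeonholes.
With 112 integers one could put 7 in each residue class and have no class reach 8.
The 113th integer pushes some class to 8, so 16·7 + 1 = 113.

113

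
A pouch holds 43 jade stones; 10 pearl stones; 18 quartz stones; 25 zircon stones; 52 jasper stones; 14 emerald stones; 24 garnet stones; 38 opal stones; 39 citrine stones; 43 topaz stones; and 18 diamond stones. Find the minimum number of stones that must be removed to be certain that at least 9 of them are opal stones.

In the worst case for collecting opal stones, every non-opal stone comes out first.
There are 43 + 10 + 18 + 25 + 52 + 14 + 24 + 39 + 43 + 18 = 286 non-opal stones altogether.
After those, each further stone must be opal, so 286 + 9 = 295 draws guarantee 9 opal stones.

295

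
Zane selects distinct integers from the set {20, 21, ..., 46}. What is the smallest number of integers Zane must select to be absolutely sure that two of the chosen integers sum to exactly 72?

18

Group the elements by complementary pair {x, 72−x}: {26,46}, {27,45}, {28,44}, …, giving 10 two-element pairs, the single value 36 (it cannot pair with itself since the integers are distinct), and 6 integers whose partner 72−x falls outside [20,46].
Pigeonhole: treating each of those 17 groups as a pigeonhole, one can pick one integer per group — 17 integers — with no two summing to 72.
The 18th integer lands in an occupied pair, forcing a sum of 72.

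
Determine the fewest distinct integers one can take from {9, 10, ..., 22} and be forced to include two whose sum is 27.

10

Group the elements by complementary pair {x, 27−x}: {9,18}, {10,17}, {11,16}, …, giving 5 two-element pairs and 4 integers whose partner 27−x falls outside [9,22].
Treating each of those 9 groups as a pigeonhole, one can pick one integer per group — 9 integers — with no two summing to 27.
The 10th integer lands in an occupied pair, forcing a sum of 27.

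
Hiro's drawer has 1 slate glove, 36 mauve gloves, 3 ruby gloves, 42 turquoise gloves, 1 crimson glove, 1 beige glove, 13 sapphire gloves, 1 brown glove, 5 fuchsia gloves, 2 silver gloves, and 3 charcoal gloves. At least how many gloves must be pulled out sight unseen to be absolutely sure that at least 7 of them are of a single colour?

Put each drawn glove into a box by colour. The largest draw with every box below 7 takes min(count, 6) from each colour; colours with fewer than 6 contribute all they have.
Σ min(cᵢ, 6) = 1 + 6 + 3 + 6 + 1 + 1 + 6 + 1 + 5 + 2 + 3 = 35.
Draw number 35 + 1 = 36 must push one box to 7.

36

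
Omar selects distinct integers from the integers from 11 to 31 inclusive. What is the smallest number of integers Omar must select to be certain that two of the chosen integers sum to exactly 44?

Group the elements by complementary pair {x, 44−x}: {13,31}, {14,30}, {15,29}, …, giving 9 two-element pairs, the single value 22 (it cannot pair with itself since the integers are distinct), and 2 integers whose partner 44−x falls outside [11,31].
Treating each of those 12 groups as a pigeonhole, one can pick one integer per group — 12 integers — with no two summing to 44.
The 13th integer lands in an occupied pair, forcing a sum of 44.

13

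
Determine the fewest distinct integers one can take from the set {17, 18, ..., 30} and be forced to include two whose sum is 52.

11

Group the elements by complementary pair {x, 52−x}: {22,30}, {23,29}, {24,28}, …, giving 4 two-element pairs, the single value 26 (it cannot pair with itself since the integers are distinct), and 5 integers whose partner 52−x falls outside [17,30].
Pigeonhole: treating each of those 10 groups as a pigeonhole, one can pick one integer per group — 10 integers — with no two summing to 52.
The 11th integer lands in an occupied pair, forcing a sum of 52.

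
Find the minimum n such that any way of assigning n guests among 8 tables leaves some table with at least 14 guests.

105

With 104 guests one could put exactly 13 in each of the 8 tables, and no table would reach 14.
By the pigeonhole principle, one more guest must land in a table that already has 13, giving it 14.
So 8 × 13 + 1 = 105 guests are required.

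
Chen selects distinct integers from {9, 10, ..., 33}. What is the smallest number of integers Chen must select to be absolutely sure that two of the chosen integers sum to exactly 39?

15

Two chosen integers sum to 39 exactly when both halves of some pair {x, 39−x} with 9 ≤ x ≤ 39−x ≤ 30 are chosen — 11 such pairs.
The remaining 3 elements (those with no distinct partner in range) can never complete a 39-sum, so the worst case takes all of them and one from each pair: 3 + 11 = 14.
The 15th integer has to be the second member of some pair, so 14 + 1 = 15.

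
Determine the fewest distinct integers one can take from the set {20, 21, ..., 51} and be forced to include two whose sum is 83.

23

A set avoiding the sum 83 can contain at most one of each pair {x, 83−x}, plus the 12 elements whose complement lies outside the range.
The integers 20, …, 41 (22 of them) are such a set: any two sum to at least 20+21 = 41 and at most 40+41 = 81 < 83.
By pigeonhole, any 23rd integer completes one of the 10 pairs, so 23 choices force a sum of 83.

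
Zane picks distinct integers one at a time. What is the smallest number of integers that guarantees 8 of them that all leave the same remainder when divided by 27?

The 27 residue classes mod 27 are the pigeonholes.
With 189 integers one could put 7 in each residue class and have no class reach 8.
The 190th integer pushes some class to 8, so 27·7 + 1 = 190.

190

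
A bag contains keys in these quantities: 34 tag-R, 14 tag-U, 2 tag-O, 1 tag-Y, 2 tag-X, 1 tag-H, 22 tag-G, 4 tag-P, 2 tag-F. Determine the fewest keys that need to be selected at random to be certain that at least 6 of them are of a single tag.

28

The 9 tags are the holes; the keys drawn are the pigeons.
To avoid 6 of any one tag, the worst case takes at most 5 of each tag, or every key of a tag that has fewer than 5.
That gives 5 + 5 + 2 + 1 + 2 + 1 + 5 + 4 + 2 = 27 keys with no tag reaching 6.
The next key forces some tag to 6, so 27 + 1 = 28.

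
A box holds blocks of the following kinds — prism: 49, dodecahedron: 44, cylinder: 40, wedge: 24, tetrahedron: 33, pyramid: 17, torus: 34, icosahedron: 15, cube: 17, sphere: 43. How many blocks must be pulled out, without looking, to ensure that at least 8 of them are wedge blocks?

In the worst case for collecting wedge blocks, every non-wedge block comes out first.
There are 49 + 44 + 40 + 33 + 17 + 34 + 15 + 17 + 43 = 292 non-wedge blocks altogether.
After those, each further block must be wedge, so 292 + 8 = 300 draws guarantee 8 wedge blocks.

300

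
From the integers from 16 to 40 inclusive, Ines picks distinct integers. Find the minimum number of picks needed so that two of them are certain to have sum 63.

A set avoiding the sum 63 can contain at most one of each pair {x, 63−x}, plus the 7 elements whose complement lies outside the range.
The integers 16, …, 31 (16 of them) are such a set: any two sum to at least 16+17 = 33 and at most 30+31 = 61 < 63.
Any 17th integer completes one of the 9 pairs, so 17 choices force a sum of 63.

17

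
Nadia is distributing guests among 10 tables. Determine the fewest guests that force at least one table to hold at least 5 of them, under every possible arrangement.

41

With 40 guests one could put exactly 4 in each of the 10 tables, and no table would reach 5.
One more guest must land in a table that already has 4, giving it 5.
So 10 × 4 + 1 = 41 guests are required.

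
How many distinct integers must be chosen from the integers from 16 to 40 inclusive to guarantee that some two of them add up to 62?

Group the elements by complementary pair {x, 62−x}: {22,40}, {23,39}, {24,38}, …, giving 9 two-element pairs; the single value 31 (it cannot pair with itself since the integers are distinct); and 6 integers whose partner 62−x falls outside [16,40].
Pigeonhole: treating each of those 16 groups as a pigeonhole, one can pick one integer per group — 16 integers — with no two summing to 62.
The 17th integer lands in an occupied pair, forcing a sum of 62.

17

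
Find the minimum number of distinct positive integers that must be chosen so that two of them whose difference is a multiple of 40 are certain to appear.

Integers whose pairwise differences are multiples of 40 are exactly those sharing a remainder mod 40. By the pigeonhole principle, the 40 residue classes mod 40 are the pigeonholes.
With 40 integers one could put 1 in each residue class and have no class reach 2.
The 41st integer pushes some class to 2, so 40·1 + 1 = 41.

41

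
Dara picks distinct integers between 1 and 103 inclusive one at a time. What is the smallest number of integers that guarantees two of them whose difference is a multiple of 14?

Integers whose pairwise differences are multiples of 14 are exactly those sharing a remainder mod 14. The 14 residue classes mod 14 are the pigeonholes.
With 14 integers one could put 1 in each residue class and have no class reach 2.
The 15th integer pushes some class to 2, so 14·1 + 1 = 15.

15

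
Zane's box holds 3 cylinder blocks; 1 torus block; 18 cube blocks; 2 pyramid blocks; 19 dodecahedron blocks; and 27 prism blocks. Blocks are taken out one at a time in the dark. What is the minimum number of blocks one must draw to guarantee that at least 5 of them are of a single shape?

19

The 6 shapes are the holes; the blocks drawn are the pigeons.
To avoid 5 of any one shape, the worst case takes at most 4 of each shape, or every block of a shape that has fewer than 4.
That gives 3 + 1 + 4 + 2 + 4 + 4 = 18 blocks with no shape reaching 5.
The next block forces some shape to 5, so 18 + 1 = 19.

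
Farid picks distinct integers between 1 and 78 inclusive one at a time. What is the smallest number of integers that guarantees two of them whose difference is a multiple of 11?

12

Integers whose pairwise differences are multiples of 11 are exactly those sharing a remainder mod 11. Pigeonhole: the 11 residue classes mod 11 are the pigeonholes.
With 11 integers one could put 1 in each residue class and have no class reach 2.
The 12th integer pushes some class to 2, so 11·1 + 1 = 12.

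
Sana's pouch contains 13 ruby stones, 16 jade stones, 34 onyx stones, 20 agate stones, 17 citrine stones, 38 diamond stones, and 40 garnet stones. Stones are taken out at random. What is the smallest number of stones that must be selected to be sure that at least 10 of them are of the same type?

64

An adversary could hand out at most 9 stones per type: 9 + 9 + 9 + 9 + 9 + 9 + 9 = 63 stones and still no type has 10.
Pigeonhole: one more stone lands in a type already at 9, so 64 draws are enough and 63 are not.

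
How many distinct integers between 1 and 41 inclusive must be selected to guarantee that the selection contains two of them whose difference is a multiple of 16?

Integers whose pairwise differences are multiples of 16 are exactly those sharing a remainder mod 16. By the pigeonhole principle, the 16 residue classes mod 16 are the pigeonholes.
With 16 integers one could put 1 in each residue class and have no class reach 2.
The 17th integer pushes some class to 2, so 16·1 + 1 = 17.

17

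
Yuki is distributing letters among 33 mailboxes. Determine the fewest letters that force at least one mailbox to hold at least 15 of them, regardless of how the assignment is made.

463

With 462 letters one could put exactly 14 in each of the 33 mailboxes, and no mailbox would reach 15.
One more letter must land in a mailbox that already has 14, giving it 15.
So 33 × 14 + 1 = 463 letters are required.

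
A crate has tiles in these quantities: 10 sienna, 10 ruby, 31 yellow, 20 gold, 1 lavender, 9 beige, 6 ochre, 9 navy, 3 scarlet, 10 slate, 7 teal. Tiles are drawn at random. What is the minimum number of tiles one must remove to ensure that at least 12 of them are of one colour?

88

An adversary could hand out at most 11 tiles per colour (9 colours run out sooner): 10 + 10 + 11 + 11 + 1 + 9 + 6 + 9 + 3 + 10 + 7 = 87 tiles and still no colour has 12.
One more tile lands in a colour already at 11, so 88 draws are enough and 87 are not.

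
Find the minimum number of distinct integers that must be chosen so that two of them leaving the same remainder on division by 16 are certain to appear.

By the pigeonhole principle, the 16 residue classes mod 16 are the pigeonholes.
With 16 integers one could put 1 in each residue class and have no class reach 2.
The 17th integer pushes some class to 2, so 16·1 + 1 = 17.

17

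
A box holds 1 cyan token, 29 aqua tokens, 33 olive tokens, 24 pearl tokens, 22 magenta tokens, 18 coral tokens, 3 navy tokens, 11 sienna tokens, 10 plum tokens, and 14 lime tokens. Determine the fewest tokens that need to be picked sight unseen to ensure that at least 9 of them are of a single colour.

An adversary could hand out at most 8 tokens per colour (cyan, navy run out sooner): 1 + 8 + 8 + 8 + 8 + 8 + 3 + 8 + 8 + 8 = 68 tokens and still no colour has 9.
Pigeonhole: one more token lands in a colour already at 8, so 69 draws are enough and 68 are not.

69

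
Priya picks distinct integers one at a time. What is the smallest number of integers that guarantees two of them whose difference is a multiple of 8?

9

Integers whose pairwise differences are multiples of 8 are exactly those sharing a remainder mod 8. Pigeonhole: the 8 residue classes mod 8 are the pigeonholes.
With 8 integers one could put 1 in each residue class and have no class reach 2.
The 9th integer pushes some class to 2, so 8·1 + 1 = 9.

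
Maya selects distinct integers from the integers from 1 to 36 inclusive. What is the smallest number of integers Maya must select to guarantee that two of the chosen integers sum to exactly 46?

Two chosen integers sum to 46 exactly when both halves of some pair {x, 46−x} with 10 ≤ x ≤ 46−x ≤ 36 are chosen — 13 such pairs.
The remaining 10 elements (those with no distinct partner in range) can never complete a 46-sum, so the worst case takes all of them and one from each pair: 10 + 13 = 23.
By the pigeonhole principle, the 24th integer has to be the second member of some pair, so 23 + 1 = 24.

24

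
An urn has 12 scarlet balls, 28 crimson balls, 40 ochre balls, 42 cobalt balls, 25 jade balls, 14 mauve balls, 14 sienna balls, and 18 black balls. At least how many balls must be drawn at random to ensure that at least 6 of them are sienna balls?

185

In the worst case for collecting sienna balls, every non-sienna ball comes out first.
There are 12 + 28 + 40 + 42 + 25 + 14 + 18 = 179 non-sienna balls altogether.
After those, each further ball must be sienna, so 179 + 6 = 185 draws guarantee 6 sienna balls.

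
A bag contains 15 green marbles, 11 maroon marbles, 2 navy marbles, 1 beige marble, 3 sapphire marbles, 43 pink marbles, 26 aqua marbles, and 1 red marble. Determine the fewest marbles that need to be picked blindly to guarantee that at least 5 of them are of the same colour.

24

An adversary could hand out at most 4 marbles per colour (4 colours run out sooner): 4 + 4 + 2 + 1 + 3 + 4 + 4 + 1 = 23 marbles and still no colour has 5.
By the pigeonhole principle, one more marble lands in a colour already at 4, so 24 draws are enough and 23 are not.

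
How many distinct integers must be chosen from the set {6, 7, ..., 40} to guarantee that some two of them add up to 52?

Two chosen integers sum to 52 exactly when both halves of some pair {x, 52−x} with 12 ≤ x ≤ 52−x ≤ 40 are chosen — 14 such pairs.
The remaining 7 elements (those with no distinct partner in range) can never complete a 52-sum, so the worst case takes all of them and one from each pair: 7 + 14 = 21.
Pigeonhole: the 22nd integer has to be the second member of some pair, so 21 + 1 = 22.

22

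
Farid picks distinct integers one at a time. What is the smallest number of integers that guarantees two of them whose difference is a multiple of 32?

Integers whose pairwise differences are multiples of 32 are exactly those sharing a remainder mod 32. The 32 residue classes mod 32 are the pigeonholes.
With 32 integers one could put 1 in each residue class and have no class reach 2.
The 33rd integer pushes some class to 2, so 32·1 + 1 = 33.

33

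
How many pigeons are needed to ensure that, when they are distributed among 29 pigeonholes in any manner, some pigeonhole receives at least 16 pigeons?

With 435 pigeons one could put exactly 15 in each of the 29 pigeonholes, and no pigeonhole would reach 16.
One more pigeon must land in a pigeonhole that already has 15, giving it 16.
So 29 × 15 + 1 = 436 pigeons are required.

436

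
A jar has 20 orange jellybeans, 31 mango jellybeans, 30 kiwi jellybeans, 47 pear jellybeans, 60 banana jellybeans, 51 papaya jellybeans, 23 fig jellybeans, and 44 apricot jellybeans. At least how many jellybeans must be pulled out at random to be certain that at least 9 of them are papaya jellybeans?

In the worst case for collecting papaya jellybeans, every non-papaya jellybean comes out first.
There are 20 + 31 + 30 + 47 + 60 + 23 + 44 = 255 non-papaya jellybeans altogether.
After those, each further jellybean must be papaya, so 255 + 9 = 264 draws guarantee 9 papaya jellybeans.

264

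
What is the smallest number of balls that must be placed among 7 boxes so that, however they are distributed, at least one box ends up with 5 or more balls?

With 28 balls one could put exactly 4 in each of the 7 boxes, and no box would reach 5.
One more ball must land in a box that already has 4, giving it 5.
So 7 × 4 + 1 = 29 balls are required.

29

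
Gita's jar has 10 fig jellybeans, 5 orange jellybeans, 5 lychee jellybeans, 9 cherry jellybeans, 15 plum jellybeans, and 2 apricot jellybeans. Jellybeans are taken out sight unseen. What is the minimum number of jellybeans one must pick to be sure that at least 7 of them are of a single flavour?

An adversary could hand out at most 6 jellybeans per flavour (orange, lychee, apricot run out sooner): 6 + 5 + 5 + 6 + 6 + 2 = 30 jellybeans and still no flavour has 7.
By the pigeonhole principle, one more jellybean lands in a flavour already at 6, so 31 draws are enough and 30 are not.

31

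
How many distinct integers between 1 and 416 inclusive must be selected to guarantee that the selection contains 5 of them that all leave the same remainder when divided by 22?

By the pigeonhole principle, the 22 residue classes mod 22 are the pigeonholes.
With 88 integers one could put 4 in each residue class and have no class reach 5.
The 89th integer pushes some class to 5, so 22·4 + 1 = 89.

89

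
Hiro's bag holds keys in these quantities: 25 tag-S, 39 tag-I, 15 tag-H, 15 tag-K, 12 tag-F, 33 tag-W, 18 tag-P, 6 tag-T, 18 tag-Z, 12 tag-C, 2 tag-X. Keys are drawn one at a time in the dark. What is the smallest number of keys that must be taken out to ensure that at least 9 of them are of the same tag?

81

An adversary could hand out at most 8 keys per tag (tag-T, tag-X run out sooner): 8 + 8 + 8 + 8 + 8 + 8 + 8 + 6 + 8 + 8 + 2 = 80 keys and still no tag has 9.
Pigeonhole: one more key lands in a tag already at 8, so 81 draws are enough and 80 are not.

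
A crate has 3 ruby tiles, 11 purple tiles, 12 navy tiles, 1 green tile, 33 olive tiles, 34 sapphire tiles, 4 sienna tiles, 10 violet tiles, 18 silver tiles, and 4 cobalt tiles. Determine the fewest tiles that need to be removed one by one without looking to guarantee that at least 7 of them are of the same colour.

49

An adversary could hand out at most 6 tiles per colour (4 colours run out sooner): 3 + 6 + 6 + 1 + 6 + 6 + 4 + 6 + 6 + 4 = 48 tiles and still no colour has 7.
Pigeonhole: one more tile lands in a colour already at 6, so 49 draws are enough and 48 are not.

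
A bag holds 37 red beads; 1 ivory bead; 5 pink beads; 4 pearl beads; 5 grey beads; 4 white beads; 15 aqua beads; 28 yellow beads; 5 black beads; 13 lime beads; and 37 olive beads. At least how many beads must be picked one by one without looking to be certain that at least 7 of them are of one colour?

An adversary could hand out at most 6 beads per colour (6 colours run out sooner): 6 + 1 + 5 + 4 + 5 + 4 + 6 + 6 + 5 + 6 + 6 = 54 beads and still no colour has 7.
By pigeonhole, one more bead lands in a colour already at 6, so 55 draws are enough and 54 are not.

55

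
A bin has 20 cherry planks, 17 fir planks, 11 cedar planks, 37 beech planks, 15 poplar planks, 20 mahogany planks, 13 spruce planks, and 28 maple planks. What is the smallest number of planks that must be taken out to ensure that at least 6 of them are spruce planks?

154

In the worst case for collecting spruce planks, every non-spruce plank comes out first.
There are 20 + 17 + 11 + 37 + 15 + 20 + 28 = 148 non-spruce planks altogether.
After those, each further plank must be spruce, so 148 + 6 = 154 draws guarantee 6 spruce planks.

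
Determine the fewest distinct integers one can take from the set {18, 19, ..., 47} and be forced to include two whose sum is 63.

17

Group the elements by complementary pair {x, 63−x}: {18,45}, {19,44}, {20,43}, …, giving 14 two-element pairs and 2 integers whose partner 63−x falls outside [18,47].
Pigeonhole: treating each of those 16 groups as a pigeonhole, one can pick one integer per group — 16 integers — with no two summing to 63.
The 17th integer lands in an occupied pair, forcing a sum of 63.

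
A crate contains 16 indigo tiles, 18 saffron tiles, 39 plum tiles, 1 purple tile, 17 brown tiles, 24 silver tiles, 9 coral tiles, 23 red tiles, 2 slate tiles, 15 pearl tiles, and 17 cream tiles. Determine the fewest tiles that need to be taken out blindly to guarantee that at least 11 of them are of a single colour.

Put each drawn tile into a box by colour. The largest draw with every box below 11 takes min(count, 10) from each colour; colours with fewer than 10 contribute all they have.
Σ min(cᵢ, 10) = 10 + 10 + 10 + 1 + 10 + 10 + 9 + 10 + 2 + 10 + 10 = 92.
Draw number 92 + 1 = 93 must push one box to 11.

93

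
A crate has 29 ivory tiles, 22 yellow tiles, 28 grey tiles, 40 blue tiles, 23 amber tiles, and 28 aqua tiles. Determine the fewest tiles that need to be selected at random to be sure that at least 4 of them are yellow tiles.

152

In the worst case for collecting yellow tiles, every non-yellow tile comes out first.
There are 29 + 28 + 40 + 23 + 28 = 148 non-yellow tiles altogether.
After those, each further tile must be yellow, so 148 + 4 = 152 draws guarantee 4 yellow tiles.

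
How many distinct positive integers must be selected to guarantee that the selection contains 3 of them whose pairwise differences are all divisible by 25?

51

Integers whose pairwise differences are multiples of 25 are exactly those sharing a remainder mod 25. Pigeonhole: the 25 residue classes mod 25 are the pigeonholes.
With 50 integers one could put 2 in each residue class and have no class reach 3.
The 51st integer pushes some class to 3, so 25·2 + 1 = 51.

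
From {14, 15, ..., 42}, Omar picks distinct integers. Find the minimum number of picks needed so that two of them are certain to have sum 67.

21

A set avoiding the sum 67 can contain at most one of each pair {x, 67−x}, plus the 11 elements whose complement lies outside the range.
The integers 14, …, 33 (20 of them) are such a set: any two sum to at least 14+15 = 29 and at most 32+33 = 65 < 67.
Any 21st integer completes one of the 9 pairs, so 21 choices force a sum of 67.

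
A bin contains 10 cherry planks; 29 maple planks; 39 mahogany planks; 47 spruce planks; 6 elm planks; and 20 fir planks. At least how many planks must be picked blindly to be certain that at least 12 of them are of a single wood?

61

The 6 woods are the holes; the planks drawn are the pigeons.
To avoid 12 of any one wood, the worst case takes at most 11 of each wood, or every plank of a wood that has fewer than 11.
That gives 10 + 11 + 11 + 11 + 6 + 11 = 60 planks with no wood reaching 12.
The next plank forces some wood to 12, so 60 + 1 = 61.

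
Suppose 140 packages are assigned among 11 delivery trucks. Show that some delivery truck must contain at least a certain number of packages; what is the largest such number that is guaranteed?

13

The 11 delivery trucks are the holes and the 140 packages are the pigeons.
If every delivery truck held at most 12 packages, the total would be at most 11 × 12 = 132, which is less than 140.
So some delivery truck holds at least ⌈140/11⌉ = 13 packages.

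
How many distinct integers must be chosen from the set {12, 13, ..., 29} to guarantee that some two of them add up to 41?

Two chosen integers sum to 41 exactly when both halves of some pair {x, 41−x} with 12 ≤ x ≤ 41−x ≤ 29 are chosen — 9 such pairs.
Every element belongs to one of those pairs, so the worst case picks one from each: 9 integers.
The 10th integer has to be the second member of some pair, so 9 + 1 = 10.

10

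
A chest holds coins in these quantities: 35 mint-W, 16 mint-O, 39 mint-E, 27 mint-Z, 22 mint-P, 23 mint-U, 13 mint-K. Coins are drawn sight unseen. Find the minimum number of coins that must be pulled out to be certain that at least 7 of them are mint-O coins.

In the worst case for collecting mint-O coins, every non-mint-O coin comes out first.
There are 35 + 39 + 27 + 22 + 23 + 13 = 159 non-mint-O coins altogether.
After those, each further coin must be mint-O, so 159 + 7 = 166 draws guarantee 7 mint-O coins.

166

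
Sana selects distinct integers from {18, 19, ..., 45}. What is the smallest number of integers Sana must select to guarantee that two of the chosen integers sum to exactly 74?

21

Group the elements by complementary pair {x, 74−x}: {29,45}, {30,44}, {31,43}, …, giving 8 two-element pairs, the single value 37 (it cannot pair with itself since the integers are distinct), and 11 integers whose partner 74−x falls outside [18,45].
By the pigeonhole principle, treating each of those 20 groups as a pigeonhole, one can pick one integer per group — 20 integers — with no two summing to 74.
The 21st integer lands in an occupied pair, forcing a sum of 74.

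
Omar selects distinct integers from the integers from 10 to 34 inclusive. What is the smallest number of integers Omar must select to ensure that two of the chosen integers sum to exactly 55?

Two chosen integers sum to 55 exactly when both halves of some pair {x, 55−x} with 21 ≤ x ≤ 55−x ≤ 34 are chosen — 7 such pairs.
The remaining 11 elements (those with no distinct partner in range) can never complete a 55-sum, so the worst case takes all of them and one from each pair: 11 + 7 = 18.
By pigeonhole, the 19th integer has to be the second member of some pair, so 18 + 1 = 19.

19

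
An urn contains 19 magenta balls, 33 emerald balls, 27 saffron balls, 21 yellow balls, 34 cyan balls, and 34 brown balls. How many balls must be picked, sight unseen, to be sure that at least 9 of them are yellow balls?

156

In the worst case for collecting yellow balls, every non-yellow ball comes out first.
There are 19 + 33 + 27 + 34 + 34 = 147 non-yellow balls altogether.
After those, each further ball must be yellow, so 147 + 9 = 156 draws guarantee 9 yellow balls.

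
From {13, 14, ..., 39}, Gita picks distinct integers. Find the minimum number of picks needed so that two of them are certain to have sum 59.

18

A set avoiding the sum 59 can contain at most one of each pair {x, 59−x}, plus the 7 elements whose complement lies outside the range.
The integers 13, …, 29 (17 of them) are such a set: any two sum to at least 13+14 = 27 and at most 28+29 = 57 < 59.
Any 18th integer completes one of the 10 pairs, so 18 choices force a sum of 59.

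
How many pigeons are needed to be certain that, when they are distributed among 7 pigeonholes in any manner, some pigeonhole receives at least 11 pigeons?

71

With 70 pigeons one could put exactly 10 in each of the 7 pigeonholes, and no pigeonhole would reach 11.
By pigeonhole, one more pigeon must land in a pigeonhole that already has 10, giving it 11.
So 7 × 10 + 1 = 71 pigeons are required.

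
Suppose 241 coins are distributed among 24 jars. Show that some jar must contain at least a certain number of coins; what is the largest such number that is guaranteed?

11

Pigeonhole: the 24 jars are the holes and the 241 coins are the pigeons.
If every jar held at most 10 coins, the total would be at most 24 × 10 = 240, which is less than 241.
So some jar holds at least ⌈241/24⌉ = 11 coins.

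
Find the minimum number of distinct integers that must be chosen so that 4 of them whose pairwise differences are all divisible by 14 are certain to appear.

Integers whose pairwise differences are multiples of 14 are exactly those sharing a remainder mod 14. Pigeonhole: the 14 residue classes mod 14 are the pigeonholes.
With 42 integers one could put 3 in each residue class and have no class reach 4.
The 43rd integer pushes some class to 4, so 14·3 + 1 = 43.

43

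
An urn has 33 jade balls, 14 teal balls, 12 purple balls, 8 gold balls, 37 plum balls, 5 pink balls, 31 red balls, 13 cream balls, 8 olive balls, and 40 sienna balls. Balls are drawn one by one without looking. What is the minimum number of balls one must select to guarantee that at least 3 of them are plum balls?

167

In the worst case for collecting plum balls, every non-plum ball comes out first.
There are 33 + 14 + 12 + 8 + 5 + 31 + 13 + 8 + 40 = 164 non-plum balls altogether.
After those, each further ball must be plum, so 164 + 3 = 167 draws guarantee 3 plum balls.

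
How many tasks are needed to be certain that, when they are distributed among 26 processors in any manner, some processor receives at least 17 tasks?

417

With 416 tasks one could put exactly 16 in each of the 26 processors, and no processor would reach 17.
Pigeonhole: one more task must land in a processor that already has 16, giving it 17.
So 26 × 16 + 1 = 417 tasks are required.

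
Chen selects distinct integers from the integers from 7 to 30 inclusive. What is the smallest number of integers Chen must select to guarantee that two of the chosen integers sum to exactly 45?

Two chosen integers sum to 45 exactly when both halves of some pair {x, 45−x} with 15 ≤ x ≤ 45−x ≤ 30 are chosen — 8 such pairs.
The remaining 8 elements (those with no distinct partner in range) can never complete a 45-sum, so the worst case takes all of them and one from each pair: 8 + 8 = 16.
The 17th integer has to be the second member of some pair, so 16 + 1 = 17.

17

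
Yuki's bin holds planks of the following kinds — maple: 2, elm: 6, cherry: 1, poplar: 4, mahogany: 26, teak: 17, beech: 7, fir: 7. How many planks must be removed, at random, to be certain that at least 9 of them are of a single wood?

By the pigeonhole principle, put each drawn plank into a box by wood. The largest draw with every box below 9 takes min(count, 8) from each wood; woods with fewer than 8 contribute all they have.
Σ min(cᵢ, 8) = 2 + 6 + 1 + 4 + 8 + 8 + 7 + 7 = 43.
Draw number 43 + 1 = 44 must push one box to 9.

44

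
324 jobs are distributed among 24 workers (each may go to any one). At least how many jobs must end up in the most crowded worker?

Pigeonhole: the 24 workers are the holes and the 324 jobs are the pigeons.
If every worker held at most 13 jobs, the total would be at most 24 × 13 = 312, which is less than 324.
So some worker holds at least ⌈324/24⌉ = 14 jobs.

14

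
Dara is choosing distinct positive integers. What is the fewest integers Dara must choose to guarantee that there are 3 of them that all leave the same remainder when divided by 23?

47

Pigeonhole: the 23 residue classes mod 23 are the pigeonholes.
With 46 integers one could put 2 in each residue class and have no class reach 3.
The 47th integer pushes some class to 3, so 23·2 + 1 = 47.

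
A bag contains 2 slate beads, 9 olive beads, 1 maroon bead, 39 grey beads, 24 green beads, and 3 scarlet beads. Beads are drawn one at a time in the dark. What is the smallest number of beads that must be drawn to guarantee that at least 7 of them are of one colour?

25

By the pigeonhole principle, the 6 colours are the holes; the beads drawn are the pigeons.
To avoid 7 of any one colour, the worst case takes at most 6 of each colour, or every bead of a colour that has fewer than 6.
That gives 2 + 6 + 1 + 6 + 6 + 3 = 24 beads with no colour reaching 7.
The next bead forces some colour to 7, so 24 + 1 = 25.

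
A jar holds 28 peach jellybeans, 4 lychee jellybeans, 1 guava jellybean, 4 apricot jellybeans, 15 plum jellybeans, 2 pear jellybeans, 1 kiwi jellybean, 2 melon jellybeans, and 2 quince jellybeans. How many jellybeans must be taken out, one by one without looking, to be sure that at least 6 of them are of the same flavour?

An adversary could hand out at most 5 jellybeans per flavour (7 flavours run out sooner): 5 + 4 + 1 + 4 + 5 + 2 + 1 + 2 + 2 = 26 jellybeans and still no flavour has 6.
By the pigeonhole principle, one more jellybean lands in a flavour already at 5, so 27 draws are enough and 26 are not.

27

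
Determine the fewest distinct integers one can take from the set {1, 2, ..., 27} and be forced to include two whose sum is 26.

A set avoiding the sum 26 can contain at most one of each pair {x, 26−x}, plus the 3 elements whose complement lies outside the range or equal to its own complement.
The integers 13, …, 27 (15 of them) are such a set: any two sum to at least 13+14 = 27 > 26.
By pigeonhole, any 16th integer completes one of the 12 pairs, so 16 choices force a sum of 26.

16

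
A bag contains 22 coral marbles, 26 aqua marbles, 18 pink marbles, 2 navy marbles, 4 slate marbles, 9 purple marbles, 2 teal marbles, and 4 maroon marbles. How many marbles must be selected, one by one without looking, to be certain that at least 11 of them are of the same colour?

By the pigeonhole principle, put each drawn marble into a box by colour. The largest draw with every box below 11 takes min(count, 10) from each colour; colours with fewer than 10 contribute all they have.
Σ min(cᵢ, 10) = 10 + 10 + 10 + 2 + 4 + 9 + 2 + 4 = 51.
Draw number 51 + 1 = 52 must push one box to 11.

52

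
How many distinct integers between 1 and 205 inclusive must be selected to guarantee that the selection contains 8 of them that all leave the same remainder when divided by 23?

Pigeonhole: the 23 residue classes mod 23 are the pigeonholes.
With 161 integers one could put 7 in each residue class and have no class reach 8.
The 162nd integer pushes some class to 8, so 23·7 + 1 = 162.

162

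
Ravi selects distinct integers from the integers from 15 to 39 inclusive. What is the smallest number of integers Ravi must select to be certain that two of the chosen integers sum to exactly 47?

A set avoiding the sum 47 can contain at most one of each pair {x, 47−x}, plus the 7 elements whose complement lies outside the range.
The integers 24, …, 39 (16 of them) are such a set: any two sum to at least 24+25 = 49 > 47.
Pigeonhole: any 17th integer completes one of the 9 pairs, so 17 choices force a sum of 47.

17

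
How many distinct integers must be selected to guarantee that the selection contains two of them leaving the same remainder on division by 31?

By the pigeonhole principle, the 31 residue classes mod 31 are the pigeonholes.
With 31 integers one could put 1 in each residue class and have no class reach 2.
The 32nd integer pushes some class to 2, so 31·1 + 1 = 32.

32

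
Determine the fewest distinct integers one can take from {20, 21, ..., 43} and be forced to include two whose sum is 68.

Group the elements by complementary pair {x, 68−x}: {25,43}, {26,42}, {27,41}, …, giving 9 two-element pairs, the single value 34 (it cannot pair with itself since the integers are distinct), and 5 integers whose partner 68−x falls outside [20,43].
Treating each of those 15 groups as a pigeonhole, one can pick one integer per group — 15 integers — with no two summing to 68.
The 16th integer lands in an occupied pair, forcing a sum of 68.

16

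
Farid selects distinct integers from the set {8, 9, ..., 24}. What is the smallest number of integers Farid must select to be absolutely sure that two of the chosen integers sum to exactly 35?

11

Two chosen integers sum to 35 exactly when both halves of some pair {x, 35−x} with 11 ≤ x ≤ 35−x ≤ 24 are chosen — 7 such pairs.
The remaining 3 elements (those with no distinct partner in range) can never complete a 35-sum, so the worst case takes all of them and one from each pair: 3 + 7 = 10.
By pigeonhole, the 11th integer has to be the second member of some pair, so 10 + 1 = 11.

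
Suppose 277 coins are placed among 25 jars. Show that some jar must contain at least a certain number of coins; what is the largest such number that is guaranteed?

12

By the pigeonhole principle, the 25 jars are the holes and the 277 coins are the pigeons.
If every jar held at most 11 coins, the total would be at most 25 × 11 = 275, which is less than 277.
So some jar holds at least ⌈277/25⌉ = 12 coins.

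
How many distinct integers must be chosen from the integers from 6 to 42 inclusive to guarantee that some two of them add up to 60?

Group the elements by complementary pair {x, 60−x}: {18,42}, {19,41}, {20,40}, …, giving 12 two-element pairs; the single value 30 (it cannot pair with itself since the integers are distinct); and 12 integers whose partner 60−x falls outside [6,42].
By the pigeonhole principle, treating each of those 25 groups as a pigeonhole, one can pick one integer per group — 25 integers — with no two summing to 60.
The 26th integer lands in an occupied pair, forcing a sum of 60.

26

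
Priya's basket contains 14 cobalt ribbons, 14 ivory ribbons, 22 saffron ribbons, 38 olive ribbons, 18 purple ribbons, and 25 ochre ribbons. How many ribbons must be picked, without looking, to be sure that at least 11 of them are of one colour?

An adversary could hand out at most 10 ribbons per colour: 10 + 10 + 10 + 10 + 10 + 10 = 60 ribbons and still no colour has 11.
By pigeonhole, one more ribbon lands in a colour already at 10, so 61 draws are enough and 60 are not.

61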